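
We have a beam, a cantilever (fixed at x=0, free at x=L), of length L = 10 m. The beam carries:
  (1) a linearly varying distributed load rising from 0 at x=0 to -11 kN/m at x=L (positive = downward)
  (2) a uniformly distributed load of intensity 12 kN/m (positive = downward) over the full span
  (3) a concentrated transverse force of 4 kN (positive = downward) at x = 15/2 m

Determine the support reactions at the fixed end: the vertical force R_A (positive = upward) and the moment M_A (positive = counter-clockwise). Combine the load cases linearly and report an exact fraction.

Load 1 — triangular load w₀=-11 kN/m (0→w₀ over full span):
  R_A = w₀L/2 = (-11)·10/2 = -55 kN
  M_A = w₀L²/3 = (-11)·10²/3 = -1100/3 kN·m
Load 2 — uniform load w=12 kN/m over full span:
  R_A = wL = 12·10 = 120 kN
  M_A = wL²/2 = 12·10²/2 = 600 kN·m
Load 3 — point force P=4 kN at a=15/2 m (b=L-a=5/2):
  R_A = P = 4 kN
  M_A = Pa = 4·(15/2) = 30 kN·m
Superposition: R_A = 69 kN, M_A = 790/3 kN·m

R_A = 69 kN, M_A = 790/3 kN·m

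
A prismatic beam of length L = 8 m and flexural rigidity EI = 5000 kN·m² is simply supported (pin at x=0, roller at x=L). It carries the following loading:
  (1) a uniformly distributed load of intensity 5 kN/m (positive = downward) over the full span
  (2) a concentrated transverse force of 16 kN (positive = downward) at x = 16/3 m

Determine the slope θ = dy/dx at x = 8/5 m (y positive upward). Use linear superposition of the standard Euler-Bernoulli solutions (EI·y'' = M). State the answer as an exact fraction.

Load 1 — uniform load w=5 kN/m over full span:
  θ_1 = -w(L³-6Lx²+4x³)/(24EI) = -5·(8³-6·8·(8/5)²+4·(8/5)³)/(24·5000) = -264/15625 rad
Load 2 — point force P=16 kN at a=16/3 m (b=L-a=8/3):
  θ_2 = -Pb(L²-b²-3x²)/(6LEI)  [x≤a] = -16·(8/3)·(8²-(8/3)²-3·(8/5)²)/(6·8·5000) = -11072/1265625 rad
Superposition: θ = Σ θ_i = -32456/1265625 rad ≈ -0.025644 rad

θ(8/5) = -32456/1265625 rad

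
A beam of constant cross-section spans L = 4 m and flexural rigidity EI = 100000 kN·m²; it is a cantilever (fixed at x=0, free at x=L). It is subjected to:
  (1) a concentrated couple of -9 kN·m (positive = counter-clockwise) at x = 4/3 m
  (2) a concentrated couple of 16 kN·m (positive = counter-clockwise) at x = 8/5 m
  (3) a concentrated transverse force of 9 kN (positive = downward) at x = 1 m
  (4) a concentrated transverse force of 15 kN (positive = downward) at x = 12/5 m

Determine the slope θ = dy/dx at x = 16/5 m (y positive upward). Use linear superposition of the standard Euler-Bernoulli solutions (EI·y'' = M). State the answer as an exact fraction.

θ(16/5) = -341/1000000 rad

Load 1 — applied couple M₀=-9 kN·m at a=4/3 m (b=L-a=8/3):
  θ_1 = M₀a/EI  [x>a] = (-9)·(4/3)/100000 = -3/25000 rad
Load 2 — applied couple M₀=16 kN·m at a=8/5 m (b=L-a=12/5):
  θ_2 = M₀a/EI  [x>a] = 16·(8/5)/100000 = 4/15625 rad
Load 3 — point force P=9 kN at a=1 m (b=L-a=3):
  θ_3 = -Pa²/(2EI)  [x>a] = -9·1²/(2·100000) = -9/200000 rad
Load 4 — point force P=15 kN at a=12/5 m (b=L-a=8/5):
  θ_4 = -Pa²/(2EI)  [x>a] = -15·(12/5)²/(2·100000) = -27/62500 rad
Superposition: θ = Σ θ_i = -341/1000000 rad ≈ -0.000341 rad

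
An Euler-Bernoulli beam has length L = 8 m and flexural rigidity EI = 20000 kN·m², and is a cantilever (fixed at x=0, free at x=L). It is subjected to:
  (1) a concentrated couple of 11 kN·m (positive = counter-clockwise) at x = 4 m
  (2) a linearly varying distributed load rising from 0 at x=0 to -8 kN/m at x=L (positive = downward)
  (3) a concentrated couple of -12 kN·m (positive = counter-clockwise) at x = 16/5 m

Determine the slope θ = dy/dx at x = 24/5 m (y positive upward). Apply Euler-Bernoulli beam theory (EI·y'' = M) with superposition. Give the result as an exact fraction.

θ(24/5) = 74731/3125000 rad

Load 1 — applied couple M₀=11 kN·m at a=4 m (b=L-a=4):
  θ_1 = M₀a/EI  [x>a] = 11·4/20000 = 11/5000 rad
Load 2 — triangular load w₀=-8 kN/m (0→w₀ over full span):
  θ_2 = (w₀Lx²/4-w₀L²x/3-w₀x⁴/(24L))/EI = ((-8)·8·(24/5)²/4-(-8)·8²·(24/5)/3-(-8)·(24/5)⁴/(24·8))/20000 = 9232/390625 rad
Load 3 — applied couple M₀=-12 kN·m at a=16/5 m (b=L-a=24/5):
  θ_3 = M₀a/EI  [x>a] = (-12)·(16/5)/20000 = -6/3125 rad
Superposition: θ = Σ θ_i = 74731/3125000 rad ≈ 0.023914 rad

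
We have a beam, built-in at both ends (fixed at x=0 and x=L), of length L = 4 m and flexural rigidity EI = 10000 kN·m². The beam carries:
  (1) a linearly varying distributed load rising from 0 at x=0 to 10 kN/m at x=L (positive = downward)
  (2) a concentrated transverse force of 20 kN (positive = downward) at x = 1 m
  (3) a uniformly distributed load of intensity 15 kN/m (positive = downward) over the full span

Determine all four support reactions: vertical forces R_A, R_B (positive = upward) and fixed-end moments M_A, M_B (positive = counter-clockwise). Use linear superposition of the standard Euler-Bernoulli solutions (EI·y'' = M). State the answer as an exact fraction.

Load 1 — triangular load w₀=10 kN/m (0→w₀ over full span):
  R_A = 3w₀L/20 = 3·10·4/20 = 6 kN
  M_A = w₀L²/30 = 10·4²/30 = 16/3 kN·m
  R_B = 7w₀L/20 = 7·10·4/20 = 14 kN
  M_B = -w₀L²/20 = -10·4²/20 = -8 kN·m
Load 2 — point force P=20 kN at a=1 m (b=L-a=3):
  R_A = Pb²(3a+b)/L³ = 20·3²·(3·1+3)/4³ = 135/8 kN
  M_A = Pab²/L² = 20·1·3²/4² = 45/4 kN·m
  R_B = Pa²(a+3b)/L³ = 20·1²·(1+3·3)/4³ = 25/8 kN
  M_B = -Pa²b/L² = -20·1²·3/4² = -15/4 kN·m
Load 3 — uniform load w=15 kN/m over full span:
  R_A = wL/2 = 15·4/2 = 30 kN
  M_A = wL²/12 = 15·4²/12 = 20 kN·m
  R_B = wL/2 = 15·4/2 = 30 kN
  M_B = -wL²/12 = -15·4²/12 = -20 kN·m
Superposition: R_A = 423/8 kN, M_A = 439/12 kN·m, R_B = 377/8 kN, M_B = -127/4 kN·m

R_A = 423/8 kN, M_A = 439/12 kN·m, R_B = 377/8 kN, M_B = -127/4 kN·m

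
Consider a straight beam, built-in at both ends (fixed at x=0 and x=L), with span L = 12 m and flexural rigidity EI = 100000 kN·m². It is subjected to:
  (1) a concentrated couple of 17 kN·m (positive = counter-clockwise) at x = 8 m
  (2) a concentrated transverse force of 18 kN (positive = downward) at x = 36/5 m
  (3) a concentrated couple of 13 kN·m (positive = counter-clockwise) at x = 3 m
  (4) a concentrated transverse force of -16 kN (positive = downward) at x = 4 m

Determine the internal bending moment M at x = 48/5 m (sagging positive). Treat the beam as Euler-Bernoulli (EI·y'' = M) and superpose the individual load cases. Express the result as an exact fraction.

Load 1 — applied couple M₀=17 kN·m at a=8 m (b=L-a=4):
  M_1 = R_Ax - M_A - M₀  [x>a] with R_A=17/9, M_A=17/3 = (17/9)·(48/5) - (17/3) - 17 = -68/15 kN·m
Load 2 — point force P=18 kN at a=36/5 m (b=L-a=24/5):
  M_2 = Pa²(a+3b)(L-x)/L³ - Pa²b/L²  [x>a] = 18·(36/5)²·((36/5)+3·(24/5))·(12-(48/5))/12³ - 18·(36/5)²·(24/5)/12² = -1944/625 kN·m
Load 3 — applied couple M₀=13 kN·m at a=3 m (b=L-a=9):
  M_3 = R_Ax - M_A - M₀  [x>a] with R_A=39/32, M_A=-39/16 = (39/32)·(48/5) - (-39/16) - 13 = 91/80 kN·m
Load 4 — point force P=-16 kN at a=4 m (b=L-a=8):
  M_4 = Pa²(a+3b)(L-x)/L³ - Pa²b/L²  [x>a] = (-16)·4²·(4+3·8)·(12-(48/5))/12³ - (-16)·4²·8/12² = 64/15 kN·m
Superposition: M = Σ M_i = -67187/30000 kN·m ≈ -2.239567 kN·m

M(48/5) = -67187/30000 kN·m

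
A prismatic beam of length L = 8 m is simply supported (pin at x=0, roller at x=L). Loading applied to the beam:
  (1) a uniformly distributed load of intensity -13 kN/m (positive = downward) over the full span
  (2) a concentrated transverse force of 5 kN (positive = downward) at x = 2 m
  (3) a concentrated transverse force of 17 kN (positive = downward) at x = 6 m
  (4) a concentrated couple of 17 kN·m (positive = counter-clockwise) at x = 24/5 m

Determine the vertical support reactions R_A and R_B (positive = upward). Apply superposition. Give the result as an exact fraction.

Load 1 — uniform load w=-13 kN/m over full span:
  R_A = wL/2 = (-13)·8/2 = -52 kN
  R_B = wL/2 = (-13)·8/2 = -52 kN
Load 2 — point force P=5 kN at a=2 m (b=L-a=6):
  R_A = Pb/L = 5·6/8 = 15/4 kN
  R_B = Pa/L = 5·2/8 = 5/4 kN
Load 3 — point force P=17 kN at a=6 m (b=L-a=2):
  R_A = Pb/L = 17·2/8 = 17/4 kN
  R_B = Pa/L = 17·6/8 = 51/4 kN
Load 4 — applied couple M₀=17 kN·m at a=24/5 m (b=L-a=16/5):
  R_A = M₀/L = 17/8 kN
  R_B = -M₀/L = -17/8 kN
Superposition: R_A = -335/8 kN, R_B = -321/8 kN

R_A = -335/8 kN, R_B = -321/8 kN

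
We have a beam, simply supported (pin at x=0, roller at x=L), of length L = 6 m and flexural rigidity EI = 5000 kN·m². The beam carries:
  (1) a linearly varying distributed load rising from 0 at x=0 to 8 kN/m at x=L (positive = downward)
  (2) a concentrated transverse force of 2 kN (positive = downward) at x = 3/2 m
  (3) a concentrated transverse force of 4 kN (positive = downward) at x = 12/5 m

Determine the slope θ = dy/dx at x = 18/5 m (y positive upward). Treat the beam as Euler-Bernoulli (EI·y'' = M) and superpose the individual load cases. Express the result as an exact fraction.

θ(18/5) = 137373/50000000 rad

Load 1 — triangular load w₀=8 kN/m (0→w₀ over full span):
  θ_1 = -w₀(7L⁴-30L²x²+15x⁴)/(360LEI) = -8·(7·6⁴-30·6²·(18/5)²+15·(18/5)⁴)/(360·6·5000) = 696/390625 rad
Load 2 — point force P=2 kN at a=3/2 m (b=L-a=9/2):
  θ_2 = -Pa(2L²-6Lx+3x²+a²)/(6LEI)  [x>a] = -2·(3/2)·(2·6²-6·6·(18/5)+3·(18/5)²+(3/2)²)/(6·6·5000) = 549/2000000 rad
Load 3 — point force P=4 kN at a=12/5 m (b=L-a=18/5):
  θ_3 = -Pa(2L²-6Lx+3x²+a²)/(6LEI)  [x>a] = -4·(12/5)·(2·6²-6·6·(18/5)+3·(18/5)²+(12/5)²)/(6·6·5000) = 54/78125 rad
Superposition: θ = Σ θ_i = 137373/50000000 rad ≈ 0.002747 rad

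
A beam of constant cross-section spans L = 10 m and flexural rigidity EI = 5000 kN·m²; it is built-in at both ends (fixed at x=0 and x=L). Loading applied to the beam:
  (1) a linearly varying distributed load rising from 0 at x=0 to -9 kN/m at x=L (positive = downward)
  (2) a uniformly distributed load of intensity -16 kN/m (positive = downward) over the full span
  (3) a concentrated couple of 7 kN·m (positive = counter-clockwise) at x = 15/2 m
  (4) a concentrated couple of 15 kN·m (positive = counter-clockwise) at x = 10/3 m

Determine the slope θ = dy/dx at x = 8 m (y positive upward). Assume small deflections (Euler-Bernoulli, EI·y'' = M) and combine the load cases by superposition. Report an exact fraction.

Load 1 — triangular load w₀=-9 kN/m (0→w₀ over full span):
  θ_1 = -w₀(2x(L-x)(L-2x)(x+2L)+x²(L-x)²)/(120LEI) = -(-9)·(2·8·(10-8)·(10-2·8)·(8+2·10)+8²·(10-8)²)/(120·10·5000) = -24/3125 rad
Load 2 — uniform load w=-16 kN/m over full span:
  θ_2 = -wx(L-x)(L-2x)/(12EI) = -(-16)·8·(10-8)·(10-2·8)/(12·5000) = -16/625 rad
Load 3 — applied couple M₀=7 kN·m at a=15/2 m (b=L-a=5/2):
  θ_3 = (R_Ax²/2 - M_Ax - M₀(x-a))/EI  [x>a] with R_A=63/80, M_A=35/16 = ((63/80)·8²/2 - (35/16)·8 - 7·(8-(15/2)))/5000 = 21/25000 rad
Load 4 — applied couple M₀=15 kN·m at a=10/3 m (b=L-a=20/3):
  θ_4 = (R_Ax²/2 - M_Ax - M₀(x-a))/EI  [x>a] with R_A=2, M_A=0 = (2·8²/2 - 0·8 - 15·(8-(10/3)))/5000 = -3/2500 rad
Superposition: θ = Σ θ_i = -841/25000 rad ≈ -0.033640 rad

θ(8) = -841/25000 rad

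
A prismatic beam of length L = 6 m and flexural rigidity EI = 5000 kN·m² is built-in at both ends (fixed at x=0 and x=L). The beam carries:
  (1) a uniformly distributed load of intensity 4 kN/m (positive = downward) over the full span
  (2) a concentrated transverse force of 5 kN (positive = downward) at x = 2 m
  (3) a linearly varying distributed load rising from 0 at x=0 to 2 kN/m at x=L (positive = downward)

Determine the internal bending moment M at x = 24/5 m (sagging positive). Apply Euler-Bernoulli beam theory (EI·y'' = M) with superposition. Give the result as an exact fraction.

M(24/5) = -394/375 kN·m

Load 1 — uniform load w=4 kN/m over full span:
  M_1 = wLx/2 - wL²/12 - wx²/2 = 4·6·(24/5)/2 - 4·6²/12 - 4·(24/5)²/2 = -12/25 kN·m
Load 2 — point force P=5 kN at a=2 m (b=L-a=4):
  M_2 = Pa²(a+3b)(L-x)/L³ - Pa²b/L²  [x>a] = 5·2²·(2+3·4)·(6-(24/5))/6³ - 5·2²·4/6² = -2/3 kN·m
Load 3 — triangular load w₀=2 kN/m (0→w₀ over full span):
  M_3 = 3w₀Lx/20 - w₀L²/30 - w₀x³/(6L) = 3·2·6·(24/5)/20 - 2·6²/30 - 2·(24/5)³/(6·6) = 12/125 kN·m
Superposition: M = Σ M_i = -394/375 kN·m ≈ -1.050667 kN·m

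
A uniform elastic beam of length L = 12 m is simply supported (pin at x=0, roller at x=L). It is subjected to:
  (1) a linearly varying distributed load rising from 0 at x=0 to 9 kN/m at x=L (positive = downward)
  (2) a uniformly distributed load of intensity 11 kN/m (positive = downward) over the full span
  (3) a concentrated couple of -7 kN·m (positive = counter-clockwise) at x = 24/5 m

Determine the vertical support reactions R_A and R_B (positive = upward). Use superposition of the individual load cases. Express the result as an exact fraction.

R_A = 1001/12 kN, R_B = 1231/12 kN

Load 1 — triangular load w₀=9 kN/m (0→w₀ over full span):
  R_A = w₀L/6 = 9·12/6 = 18 kN
  R_B = w₀L/3 = 9·12/3 = 36 kN
Load 2 — uniform load w=11 kN/m over full span:
  R_A = wL/2 = 11·12/2 = 66 kN
  R_B = wL/2 = 11·12/2 = 66 kN
Load 3 — applied couple M₀=-7 kN·m at a=24/5 m (b=L-a=36/5):
  R_A = M₀/L = (-7)/12 = -7/12 kN
  R_B = -M₀/L = -(-7)/12 = 7/12 kN
Superposition: R_A = 1001/12 kN, R_B = 1231/12 kN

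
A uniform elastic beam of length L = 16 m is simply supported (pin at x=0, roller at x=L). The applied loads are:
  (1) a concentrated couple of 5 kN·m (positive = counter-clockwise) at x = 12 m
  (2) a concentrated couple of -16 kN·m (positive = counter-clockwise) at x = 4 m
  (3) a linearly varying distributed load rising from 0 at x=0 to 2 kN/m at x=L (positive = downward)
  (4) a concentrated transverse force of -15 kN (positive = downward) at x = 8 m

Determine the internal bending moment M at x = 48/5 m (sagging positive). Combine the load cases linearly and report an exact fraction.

M(48/5) = -729/125 kN·m

Load 1 — applied couple M₀=5 kN·m at a=12 m (b=L-a=4):
  M_1 = M₀x/L  [x≤a] = 5·(48/5)/16 = 3 kN·m
Load 2 — applied couple M₀=-16 kN·m at a=4 m (b=L-a=12):
  M_2 = M₀x/L - M₀  [x>a] = (-16)·(48/5)/16 - (-16) = 32/5 kN·m
Load 3 — triangular load w₀=2 kN/m (0→w₀ over full span):
  M_3 = w₀Lx/6 - w₀x³/(6L) = 2·16·(48/5)/6 - 2·(48/5)³/(6·16) = 4096/125 kN·m
Load 4 — point force P=-15 kN at a=8 m (b=L-a=8):
  M_4 = Pa(L-x)/L  [x>a] = (-15)·8·(16-(48/5))/16 = -48 kN·m
Superposition: M = Σ M_i = -729/125 kN·m ≈ -5.832000 kN·m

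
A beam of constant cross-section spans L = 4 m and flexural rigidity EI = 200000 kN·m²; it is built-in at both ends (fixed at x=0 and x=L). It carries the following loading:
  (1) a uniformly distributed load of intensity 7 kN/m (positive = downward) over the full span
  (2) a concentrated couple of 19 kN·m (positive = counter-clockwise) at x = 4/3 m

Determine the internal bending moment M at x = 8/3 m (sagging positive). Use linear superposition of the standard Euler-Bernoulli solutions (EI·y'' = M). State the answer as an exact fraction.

M(8/3) = 1 kN·m

Load 1 — uniform load w=7 kN/m over full span:
  M_1 = wLx/2 - wL²/12 - wx²/2 = 7·4·(8/3)/2 - 7·4²/12 - 7·(8/3)²/2 = 28/9 kN·m
Load 2 — applied couple M₀=19 kN·m at a=4/3 m (b=L-a=8/3):
  M_2 = R_Ax - M_A - M₀  [x>a] with R_A=19/3, M_A=0 = (19/3)·(8/3) - 0 - 19 = -19/9 kN·m
Superposition: M = Σ M_i = 1 kN·m ≈ 1.000000 kN·m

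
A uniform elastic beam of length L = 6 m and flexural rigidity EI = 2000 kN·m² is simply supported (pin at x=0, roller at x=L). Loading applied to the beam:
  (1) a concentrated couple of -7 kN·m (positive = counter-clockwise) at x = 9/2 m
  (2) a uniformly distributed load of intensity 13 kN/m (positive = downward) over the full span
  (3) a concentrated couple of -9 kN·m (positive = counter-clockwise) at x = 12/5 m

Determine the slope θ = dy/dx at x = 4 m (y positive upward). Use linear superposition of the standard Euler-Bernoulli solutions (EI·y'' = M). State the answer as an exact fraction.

Load 1 — applied couple M₀=-7 kN·m at a=9/2 m (b=L-a=3/2):
  θ_1 = (M₀x²/(2L)+C₁)/EI  [x≤a] with C₁=M₀(3b²-L²)/(6L)=91/16 = ((-7)·4²/(2·6)+(91/16))/2000 = -7/3840 rad
Load 2 — uniform load w=13 kN/m over full span:
  θ_2 = -w(L³-6Lx²+4x³)/(24EI) = -13·(6³-6·6·4²+4·4³)/(24·2000) = 169/6000 rad
Load 3 — applied couple M₀=-9 kN·m at a=12/5 m (b=L-a=18/5):
  θ_3 = (M₀x²/(2L)-M₀(x-a)+C₁)/EI  [x>a] with C₁=M₀(3b²-L²)/(6L)=-18/25 = ((-9)·4²/(2·6)-(-9)·(4-(12/5))+(-18/25))/2000 = 21/25000 rad
Superposition: θ = Σ θ_i = 21747/800000 rad ≈ 0.027184 rad

θ(4) = 21747/800000 rad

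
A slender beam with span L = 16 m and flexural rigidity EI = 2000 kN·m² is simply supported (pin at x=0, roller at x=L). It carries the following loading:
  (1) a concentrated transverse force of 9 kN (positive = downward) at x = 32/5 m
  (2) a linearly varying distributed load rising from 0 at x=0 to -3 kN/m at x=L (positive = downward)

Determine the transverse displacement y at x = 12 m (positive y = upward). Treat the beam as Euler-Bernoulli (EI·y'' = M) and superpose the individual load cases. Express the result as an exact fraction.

Load 1 — point force P=9 kN at a=32/5 m (b=L-a=48/5):
  y_1 = -Pa(L-x)(2Lx-a²-x²)/(6LEI)  [x>a] = -9·(32/5)·(16-12)·(2·16·12-(32/5)²-12²)/(6·16·2000) = -3732/15625 m
Load 2 — triangular load w₀=-3 kN/m (0→w₀ over full span):
  y_2 = -w₀x(7L⁴-10L²x²+3x⁴)/(360LEI) = -(-3)·12·(7·16⁴-10·16²·12²+3·12⁴)/(360·16·2000) = 119/250 m
Superposition: y = Σ y_i = 7411/31250 m ≈ 0.237152 m

y(12) = 7411/31250 m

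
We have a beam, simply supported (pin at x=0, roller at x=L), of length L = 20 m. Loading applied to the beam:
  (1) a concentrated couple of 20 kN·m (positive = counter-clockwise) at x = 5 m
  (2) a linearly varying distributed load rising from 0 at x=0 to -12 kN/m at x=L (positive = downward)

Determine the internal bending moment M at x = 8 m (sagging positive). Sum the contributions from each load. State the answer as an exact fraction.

M(8) = -1404/5 kN·m

Load 1 — applied couple M₀=20 kN·m at a=5 m (b=L-a=15):
  M_1 = M₀x/L - M₀  [x>a] = 20·8/20 - 20 = -12 kN·m
Load 2 — triangular load w₀=-12 kN/m (0→w₀ over full span):
  M_2 = w₀Lx/6 - w₀x³/(6L) = (-12)·20·8/6 - (-12)·8³/(6·20) = -1344/5 kN·m
Superposition: M = Σ M_i = -1404/5 kN·m ≈ -280.800000 kN·m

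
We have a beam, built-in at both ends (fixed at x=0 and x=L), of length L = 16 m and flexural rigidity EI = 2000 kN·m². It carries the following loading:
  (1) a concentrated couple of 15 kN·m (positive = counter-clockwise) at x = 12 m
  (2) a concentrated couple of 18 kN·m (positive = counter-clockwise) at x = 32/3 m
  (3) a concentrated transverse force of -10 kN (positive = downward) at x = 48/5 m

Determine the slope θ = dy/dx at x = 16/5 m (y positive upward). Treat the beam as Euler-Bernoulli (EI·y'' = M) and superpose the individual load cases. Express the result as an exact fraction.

Load 1 — applied couple M₀=15 kN·m at a=12 m (b=L-a=4):
  θ_1 = (R_Ax²/2 - M_Ax)/EI  [x≤a] with R_A=135/128, M_A=75/16 = ((135/128)·(16/5)²/2 - (75/16)·(16/5))/2000 = -3/625 rad
Load 2 — applied couple M₀=18 kN·m at a=32/3 m (b=L-a=16/3):
  θ_2 = (R_Ax²/2 - M_Ax)/EI  [x≤a] with R_A=3/2, M_A=6 = ((3/2)·(16/5)²/2 - 6·(16/5))/2000 = -18/3125 rad
Load 3 — point force P=-10 kN at a=48/5 m (b=L-a=32/5):
  θ_3 = -Pb²x(2aL-(3a+b)x)/(2L³EI)  [x≤a] = -(-10)·(32/5)²·(16/5)·(2·(48/5)·16-(3·(48/5)+(32/5))·(16/5))/(2·16³·2000) = 1216/78125 rad
Superposition: θ = Σ θ_i = 391/78125 rad ≈ 0.005005 rad

θ(16/5) = 391/78125 rad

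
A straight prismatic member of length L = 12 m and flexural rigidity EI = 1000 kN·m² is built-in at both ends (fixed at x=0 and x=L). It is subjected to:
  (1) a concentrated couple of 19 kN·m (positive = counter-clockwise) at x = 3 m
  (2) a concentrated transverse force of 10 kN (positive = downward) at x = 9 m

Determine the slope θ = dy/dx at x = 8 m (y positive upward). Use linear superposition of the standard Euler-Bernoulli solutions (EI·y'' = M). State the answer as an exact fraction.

Load 1 — applied couple M₀=19 kN·m at a=3 m (b=L-a=9):
  θ_1 = (R_Ax²/2 - M_Ax - M₀(x-a))/EI  [x>a] with R_A=57/32, M_A=-57/16 = ((57/32)·8²/2 - (-57/16)·8 - 19·(8-3))/1000 = -19/2000 rad
Load 2 — point force P=10 kN at a=9 m (b=L-a=3):
  θ_2 = -Pb²x(2aL-(3a+b)x)/(2L³EI)  [x≤a] = -10·3²·8·(2·9·12-(3·9+3)·8)/(2·12³·1000) = 1/200 rad
Superposition: θ = Σ θ_i = -9/2000 rad ≈ -0.004500 rad

θ(8) = -9/2000 rad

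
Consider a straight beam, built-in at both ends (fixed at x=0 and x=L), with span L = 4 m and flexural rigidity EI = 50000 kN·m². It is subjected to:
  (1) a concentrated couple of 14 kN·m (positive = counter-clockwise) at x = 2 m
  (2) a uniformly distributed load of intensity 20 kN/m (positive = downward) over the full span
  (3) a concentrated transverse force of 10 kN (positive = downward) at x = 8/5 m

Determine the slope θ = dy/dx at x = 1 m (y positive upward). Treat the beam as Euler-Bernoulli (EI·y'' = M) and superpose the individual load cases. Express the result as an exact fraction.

Load 1 — applied couple M₀=14 kN·m at a=2 m (b=L-a=2):
  θ_1 = (R_Ax²/2 - M_Ax)/EI  [x≤a] with R_A=21/4, M_A=7/2 = ((21/4)·1²/2 - (7/2)·1)/50000 = -7/400000 rad
Load 2 — uniform load w=20 kN/m over full span:
  θ_2 = -wx(L-x)(L-2x)/(12EI) = -20·1·(4-1)·(4-2·1)/(12·50000) = -1/5000 rad
Load 3 — point force P=10 kN at a=8/5 m (b=L-a=12/5):
  θ_3 = -Pb²x(2aL-(3a+b)x)/(2L³EI)  [x≤a] = -10·(12/5)²·1·(2·(8/5)·4-(3·(8/5)+(12/5))·1)/(2·4³·50000) = -63/1250000 rad
Superposition: θ = Σ θ_i = -2679/10000000 rad ≈ -0.000268 rad

θ(1) = -2679/10000000 rad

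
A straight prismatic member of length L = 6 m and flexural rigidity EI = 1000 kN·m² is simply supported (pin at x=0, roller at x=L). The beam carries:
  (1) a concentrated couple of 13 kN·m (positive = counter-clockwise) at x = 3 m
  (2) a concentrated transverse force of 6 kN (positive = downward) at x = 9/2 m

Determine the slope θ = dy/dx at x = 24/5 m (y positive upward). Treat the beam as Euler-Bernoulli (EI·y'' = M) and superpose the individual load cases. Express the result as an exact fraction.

θ(24/5) = 2753/400000 rad

Load 1 — applied couple M₀=13 kN·m at a=3 m (b=L-a=3):
  θ_1 = (M₀x²/(2L)-M₀(x-a)+C₁)/EI  [x>a] with C₁=M₀(3b²-L²)/(6L)=-13/4 = (13·(24/5)²/(2·6)-13·((24/5)-3)+(-13/4))/1000 = -169/100000 rad
Load 2 — point force P=6 kN at a=9/2 m (b=L-a=3/2):
  θ_2 = -Pa(2L²-6Lx+3x²+a²)/(6LEI)  [x>a] = -6·(9/2)·(2·6²-6·6·(24/5)+3·(24/5)²+(9/2)²)/(6·6·1000) = 3429/400000 rad
Superposition: θ = Σ θ_i = 2753/400000 rad ≈ 0.006882 rad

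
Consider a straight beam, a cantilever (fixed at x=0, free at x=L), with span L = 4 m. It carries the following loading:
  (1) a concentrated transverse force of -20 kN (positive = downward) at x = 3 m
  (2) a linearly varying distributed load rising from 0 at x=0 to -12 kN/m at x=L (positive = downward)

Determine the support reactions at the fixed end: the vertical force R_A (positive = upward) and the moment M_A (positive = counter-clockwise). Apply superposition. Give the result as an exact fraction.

Load 1 — point force P=-20 kN at a=3 m (b=L-a=1):
  R_A = P = (-20) = -20 kN
  M_A = Pa = (-20)·3 = -60 kN·m
Load 2 — triangular load w₀=-12 kN/m (0→w₀ over full span):
  R_A = w₀L/2 = (-12)·4/2 = -24 kN
  M_A = w₀L²/3 = (-12)·4²/3 = -64 kN·m
Superposition: R_A = -44 kN, M_A = -124 kN·m

R_A = -44 kN, M_A = -124 kN·m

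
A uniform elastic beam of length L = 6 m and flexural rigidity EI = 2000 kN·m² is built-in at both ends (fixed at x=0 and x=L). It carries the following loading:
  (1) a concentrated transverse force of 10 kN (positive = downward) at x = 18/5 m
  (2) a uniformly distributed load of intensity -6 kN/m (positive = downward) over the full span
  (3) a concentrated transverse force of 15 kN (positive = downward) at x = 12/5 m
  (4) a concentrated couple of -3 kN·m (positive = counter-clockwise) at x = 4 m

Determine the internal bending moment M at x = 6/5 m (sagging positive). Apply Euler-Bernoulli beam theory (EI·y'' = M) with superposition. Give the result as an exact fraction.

M(6/5) = -239/125 kN·m

Load 1 — point force P=10 kN at a=18/5 m (b=L-a=12/5):
  M_1 = Pb²(3a+b)x/L³ - Pab²/L²  [x≤a] = 10·(12/5)²·(3·(18/5)+(12/5))·(6/5)/6³ - 10·(18/5)·(12/5)²/6² = -192/125 kN·m
Load 2 — uniform load w=-6 kN/m over full span:
  M_2 = wLx/2 - wL²/12 - wx²/2 = (-6)·6·(6/5)/2 - (-6)·6²/12 - (-6)·(6/5)²/2 = 18/25 kN·m
Load 3 — point force P=15 kN at a=12/5 m (b=L-a=18/5):
  M_3 = Pb²(3a+b)x/L³ - Pab²/L²  [x≤a] = 15·(18/5)²·(3·(12/5)+(18/5))·(6/5)/6³ - 15·(12/5)·(18/5)²/6² = -162/125 kN·m
Load 4 — applied couple M₀=-3 kN·m at a=4 m (b=L-a=2):
  M_4 = R_Ax - M_A  [x≤a] with R_A=-2/3, M_A=-1 = (-2/3)·(6/5) - (-1) = 1/5 kN·m
Superposition: M = Σ M_i = -239/125 kN·m ≈ -1.912000 kN·m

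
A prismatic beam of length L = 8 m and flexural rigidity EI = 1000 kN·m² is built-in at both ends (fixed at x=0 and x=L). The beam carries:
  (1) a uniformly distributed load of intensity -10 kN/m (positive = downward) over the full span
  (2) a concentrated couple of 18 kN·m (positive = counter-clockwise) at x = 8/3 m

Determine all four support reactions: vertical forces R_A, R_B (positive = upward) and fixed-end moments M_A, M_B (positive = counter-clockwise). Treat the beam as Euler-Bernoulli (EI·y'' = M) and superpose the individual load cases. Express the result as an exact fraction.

Load 1 — uniform load w=-10 kN/m over full span:
  R_A = wL/2 = (-10)·8/2 = -40 kN
  M_A = wL²/12 = (-10)·8²/12 = -160/3 kN·m
  R_B = wL/2 = (-10)·8/2 = -40 kN
  M_B = -wL²/12 = -(-10)·8²/12 = 160/3 kN·m
Load 2 — applied couple M₀=18 kN·m at a=8/3 m (b=L-a=16/3):
  R_A = 6M₀ab/L³ = 6·18·(8/3)·(16/3)/8³ = 3 kN
  M_A = M₀b(2a-b)/L² = 18·(16/3)·(2·(8/3)-(16/3))/8² = 0 kN·m
  R_B = -6M₀ab/L³ = -6·18·(8/3)·(16/3)/8³ = -3 kN
  M_B = M₀a(2b-a)/L² = 18·(8/3)·(2·(16/3)-(8/3))/8² = 6 kN·m
Superposition: R_A = -37 kN, M_A = -160/3 kN·m, R_B = -43 kN, M_B = 178/3 kN·m

R_A = -37 kN, M_A = -160/3 kN·m, R_B = -43 kN, M_B = 178/3 kN·m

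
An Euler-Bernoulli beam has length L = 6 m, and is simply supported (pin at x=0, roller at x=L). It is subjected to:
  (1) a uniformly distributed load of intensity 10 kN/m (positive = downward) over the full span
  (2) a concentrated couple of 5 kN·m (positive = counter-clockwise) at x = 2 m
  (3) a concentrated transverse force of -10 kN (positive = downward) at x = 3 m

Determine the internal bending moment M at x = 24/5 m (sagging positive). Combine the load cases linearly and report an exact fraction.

Load 1 — uniform load w=10 kN/m over full span:
  M_1 = wx(L-x)/2 = 10·(24/5)·(6-(24/5))/2 = 144/5 kN·m
Load 2 — applied couple M₀=5 kN·m at a=2 m (b=L-a=4):
  M_2 = M₀x/L - M₀  [x>a] = 5·(24/5)/6 - 5 = -1 kN·m
Load 3 — point force P=-10 kN at a=3 m (b=L-a=3):
  M_3 = Pa(L-x)/L  [x>a] = (-10)·3·(6-(24/5))/6 = -6 kN·m
Superposition: M = Σ M_i = 109/5 kN·m ≈ 21.800000 kN·m

M(24/5) = 109/5 kN·m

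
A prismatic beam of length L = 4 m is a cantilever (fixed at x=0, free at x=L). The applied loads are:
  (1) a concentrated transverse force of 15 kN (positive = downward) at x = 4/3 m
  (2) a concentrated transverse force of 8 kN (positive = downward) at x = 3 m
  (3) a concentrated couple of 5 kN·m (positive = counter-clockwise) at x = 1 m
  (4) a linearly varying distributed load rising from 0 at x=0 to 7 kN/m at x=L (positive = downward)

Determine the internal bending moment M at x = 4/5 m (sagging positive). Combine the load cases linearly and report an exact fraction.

Load 1 — point force P=15 kN at a=4/3 m (b=L-a=8/3):
  M_1 = -P(a-x)  [x≤a] = -15·((4/3)-(4/5)) = -8 kN·m
Load 2 — point force P=8 kN at a=3 m (b=L-a=1):
  M_2 = -P(a-x)  [x≤a] = -8·(3-(4/5)) = -88/5 kN·m
Load 3 — applied couple M₀=5 kN·m at a=1 m (b=L-a=3):
  M_3 = M₀  [x≤a] = 5 = 5 kN·m
Load 4 — triangular load w₀=7 kN/m (0→w₀ over full span):
  M_4 = w₀Lx/2 - w₀L²/3 - w₀x³/(6L) = 7·4·(4/5)/2 - 7·4²/3 - 7·(4/5)³/(6·4) = -9856/375 kN·m
Superposition: M = Σ M_i = -17581/375 kN·m ≈ -46.882667 kN·m

M(4/5) = -17581/375 kN·m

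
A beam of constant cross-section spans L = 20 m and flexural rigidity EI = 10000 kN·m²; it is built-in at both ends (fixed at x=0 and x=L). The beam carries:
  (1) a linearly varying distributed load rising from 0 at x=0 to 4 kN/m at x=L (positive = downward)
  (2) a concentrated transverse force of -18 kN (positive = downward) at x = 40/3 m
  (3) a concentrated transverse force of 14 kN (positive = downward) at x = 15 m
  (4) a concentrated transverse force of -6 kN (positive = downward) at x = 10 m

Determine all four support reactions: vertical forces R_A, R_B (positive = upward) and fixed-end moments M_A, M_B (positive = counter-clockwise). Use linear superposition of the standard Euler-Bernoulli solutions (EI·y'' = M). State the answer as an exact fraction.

Load 1 — triangular load w₀=4 kN/m (0→w₀ over full span):
  R_A = 3w₀L/20 = 3·4·20/20 = 12 kN
  M_A = w₀L²/30 = 4·20²/30 = 160/3 kN·m
  R_B = 7w₀L/20 = 7·4·20/20 = 28 kN
  M_B = -w₀L²/20 = -4·20²/20 = -80 kN·m
Load 2 — point force P=-18 kN at a=40/3 m (b=L-a=20/3):
  R_A = Pb²(3a+b)/L³ = (-18)·(20/3)²·(3·(40/3)+(20/3))/20³ = -14/3 kN
  M_A = Pab²/L² = (-18)·(40/3)·(20/3)²/20² = -80/3 kN·m
  R_B = Pa²(a+3b)/L³ = (-18)·(40/3)²·((40/3)+3·(20/3))/20³ = -40/3 kN
  M_B = -Pa²b/L² = -(-18)·(40/3)²·(20/3)/20² = 160/3 kN·m
Load 3 — point force P=14 kN at a=15 m (b=L-a=5):
  R_A = Pb²(3a+b)/L³ = 14·5²·(3·15+5)/20³ = 35/16 kN
  M_A = Pab²/L² = 14·15·5²/20² = 105/8 kN·m
  R_B = Pa²(a+3b)/L³ = 14·15²·(15+3·5)/20³ = 189/16 kN
  M_B = -Pa²b/L² = -14·15²·5/20² = -315/8 kN·m
Load 4 — point force P=-6 kN at a=10 m (b=L-a=10):
  R_A = Pb²(3a+b)/L³ = (-6)·10²·(3·10+10)/20³ = -3 kN
  M_A = Pab²/L² = (-6)·10·10²/20² = -15 kN·m
  R_B = Pa²(a+3b)/L³ = (-6)·10²·(10+3·10)/20³ = -3 kN
  M_B = -Pa²b/L² = -(-6)·10²·10/20² = 15 kN·m
Superposition: R_A = 313/48 kN, M_A = 595/24 kN·m, R_B = 1127/48 kN, M_B = -1225/24 kN·m

R_A = 313/48 kN, M_A = 595/24 kN·m, R_B = 1127/48 kN, M_B = -1225/24 kN·m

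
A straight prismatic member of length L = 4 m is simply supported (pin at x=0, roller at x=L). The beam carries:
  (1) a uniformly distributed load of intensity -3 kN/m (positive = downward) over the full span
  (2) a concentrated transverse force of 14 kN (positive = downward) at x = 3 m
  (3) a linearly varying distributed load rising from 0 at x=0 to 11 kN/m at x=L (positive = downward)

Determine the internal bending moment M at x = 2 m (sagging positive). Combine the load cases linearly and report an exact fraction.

Load 1 — uniform load w=-3 kN/m over full span:
  M_1 = wx(L-x)/2 = (-3)·2·(4-2)/2 = -6 kN·m
Load 2 — point force P=14 kN at a=3 m (b=L-a=1):
  M_2 = Pbx/L  [x≤a] = 14·1·2/4 = 7 kN·m
Load 3 — triangular load w₀=11 kN/m (0→w₀ over full span):
  M_3 = w₀Lx/6 - w₀x³/(6L) = 11·4·2/6 - 11·2³/(6·4) = 11 kN·m
Superposition: M = Σ M_i = 12 kN·m ≈ 12.000000 kN·m

M(2) = 12 kN·m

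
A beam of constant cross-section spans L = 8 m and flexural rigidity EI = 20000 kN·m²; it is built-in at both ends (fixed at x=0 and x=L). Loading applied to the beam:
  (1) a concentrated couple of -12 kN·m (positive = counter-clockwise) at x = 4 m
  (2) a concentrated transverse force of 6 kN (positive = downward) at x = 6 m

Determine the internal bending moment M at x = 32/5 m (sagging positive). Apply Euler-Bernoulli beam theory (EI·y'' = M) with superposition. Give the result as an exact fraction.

Load 1 — applied couple M₀=-12 kN·m at a=4 m (b=L-a=4):
  M_1 = R_Ax - M_A - M₀  [x>a] with R_A=-9/4, M_A=-3 = (-9/4)·(32/5) - (-3) - (-12) = 3/5 kN·m
Load 2 — point force P=6 kN at a=6 m (b=L-a=2):
  M_2 = Pa²(a+3b)(L-x)/L³ - Pa²b/L²  [x>a] = 6·6²·(6+3·2)·(8-(32/5))/8³ - 6·6²·2/8² = 27/20 kN·m
Superposition: M = Σ M_i = 39/20 kN·m ≈ 1.950000 kN·m

M(32/5) = 39/20 kN·m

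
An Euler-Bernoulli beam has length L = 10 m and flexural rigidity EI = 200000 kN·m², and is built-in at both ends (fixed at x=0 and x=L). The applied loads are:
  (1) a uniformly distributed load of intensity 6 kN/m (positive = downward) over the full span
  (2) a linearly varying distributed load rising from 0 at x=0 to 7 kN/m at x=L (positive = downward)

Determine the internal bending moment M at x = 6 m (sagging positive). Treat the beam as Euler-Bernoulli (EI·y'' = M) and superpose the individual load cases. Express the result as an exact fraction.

Load 1 — uniform load w=6 kN/m over full span:
  M_1 = wLx/2 - wL²/12 - wx²/2 = 6·10·6/2 - 6·10²/12 - 6·6²/2 = 22 kN·m
Load 2 — triangular load w₀=7 kN/m (0→w₀ over full span):
  M_2 = 3w₀Lx/20 - w₀L²/30 - w₀x³/(6L) = 3·7·10·6/20 - 7·10²/30 - 7·6³/(6·10) = 217/15 kN·m
Superposition: M = Σ M_i = 547/15 kN·m ≈ 36.466667 kN·m

M(6) = 547/15 kN·m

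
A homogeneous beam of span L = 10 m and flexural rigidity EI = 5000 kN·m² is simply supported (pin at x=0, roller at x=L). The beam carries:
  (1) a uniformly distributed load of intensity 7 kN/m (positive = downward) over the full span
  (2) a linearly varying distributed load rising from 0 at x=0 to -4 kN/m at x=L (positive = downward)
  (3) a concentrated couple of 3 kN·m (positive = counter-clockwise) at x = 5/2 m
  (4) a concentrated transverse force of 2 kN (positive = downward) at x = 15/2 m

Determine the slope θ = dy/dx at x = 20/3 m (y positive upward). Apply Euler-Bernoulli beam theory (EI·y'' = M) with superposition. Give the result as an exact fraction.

θ(20/3) = 40391/1944000 rad

Load 1 — uniform load w=7 kN/m over full span:
  θ_1 = -w(L³-6Lx²+4x³)/(24EI) = -7·(10³-6·10·(20/3)²+4·(20/3)³)/(24·5000) = 91/3240 rad
Load 2 — triangular load w₀=-4 kN/m (0→w₀ over full span):
  θ_2 = -w₀(7L⁴-30L²x²+15x⁴)/(360LEI) = -(-4)·(7·10⁴-30·10²·(20/3)²+15·(20/3)⁴)/(360·10·5000) = -91/12150 rad
Load 3 — applied couple M₀=3 kN·m at a=5/2 m (b=L-a=15/2):
  θ_3 = (M₀x²/(2L)-M₀(x-a)+C₁)/EI  [x>a] with C₁=M₀(3b²-L²)/(6L)=55/16 = (3·(20/3)²/(2·10)-3·((20/3)-(5/2))+(55/16))/5000 = -23/48000 rad
Load 4 — point force P=2 kN at a=15/2 m (b=L-a=5/2):
  θ_4 = -Pb(L²-b²-3x²)/(6LEI)  [x≤a] = -2·(5/2)·(10²-(5/2)²-3·(20/3)²)/(6·10·5000) = 19/28800 rad
Superposition: θ = Σ θ_i = 40391/1944000 rad ≈ 0.020777 rad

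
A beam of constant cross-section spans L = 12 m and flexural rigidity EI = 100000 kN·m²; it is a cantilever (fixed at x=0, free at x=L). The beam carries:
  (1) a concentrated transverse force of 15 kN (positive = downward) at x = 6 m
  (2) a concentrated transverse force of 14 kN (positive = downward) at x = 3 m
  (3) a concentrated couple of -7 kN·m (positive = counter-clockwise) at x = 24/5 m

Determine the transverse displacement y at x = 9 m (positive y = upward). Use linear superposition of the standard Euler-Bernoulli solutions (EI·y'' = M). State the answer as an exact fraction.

Load 1 — point force P=15 kN at a=6 m (b=L-a=6):
  y_1 = -Pa²(3x-a)/(6EI)  [x>a] = -15·6²·(3·9-6)/(6·100000) = -189/10000 m
Load 2 — point force P=14 kN at a=3 m (b=L-a=9):
  y_2 = -Pa²(3x-a)/(6EI)  [x>a] = -14·3²·(3·9-3)/(6·100000) = -63/12500 m
Load 3 — applied couple M₀=-7 kN·m at a=24/5 m (b=L-a=36/5):
  y_3 = M₀a(2x-a)/(2EI)  [x>a] = (-7)·(24/5)·(2·9-(24/5))/(2·100000) = -693/312500 m
Superposition: y = Σ y_i = -32697/1250000 m ≈ -0.026158 m

y(9) = -32697/1250000 m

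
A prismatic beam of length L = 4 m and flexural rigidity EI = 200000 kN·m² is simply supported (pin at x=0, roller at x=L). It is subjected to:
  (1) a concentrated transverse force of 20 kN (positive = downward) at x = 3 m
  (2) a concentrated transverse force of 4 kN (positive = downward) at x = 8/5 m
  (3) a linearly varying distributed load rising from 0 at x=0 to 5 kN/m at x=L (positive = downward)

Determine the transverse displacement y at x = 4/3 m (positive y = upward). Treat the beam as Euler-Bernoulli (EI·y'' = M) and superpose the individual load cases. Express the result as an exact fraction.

y(4/3) = -1195007/9112500000 m

Load 1 — point force P=20 kN at a=3 m (b=L-a=1):
  y_1 = -Pbx(L²-b²-x²)/(6LEI)  [x≤a] = -20·1·(4/3)·(4²-1²-(4/3)²)/(6·4·200000) = -119/1620000 m
Load 2 — point force P=4 kN at a=8/5 m (b=L-a=12/5):
  y_2 = -Pbx(L²-b²-x²)/(6LEI)  [x≤a] = -4·(12/5)·(4/3)·(4²-(12/5)²-(4/3)²)/(6·4·200000) = -238/10546875 m
Load 3 — triangular load w₀=5 kN/m (0→w₀ over full span):
  y_3 = -w₀x(7L⁴-10L²x²+3x⁴)/(360LEI) = -5·(4/3)·(7·4⁴-10·4²·(4/3)²+3·(4/3)⁴)/(360·4·200000) = -16/455625 m
Superposition: y = Σ y_i = -1195007/9112500000 m ≈ -0.000131 m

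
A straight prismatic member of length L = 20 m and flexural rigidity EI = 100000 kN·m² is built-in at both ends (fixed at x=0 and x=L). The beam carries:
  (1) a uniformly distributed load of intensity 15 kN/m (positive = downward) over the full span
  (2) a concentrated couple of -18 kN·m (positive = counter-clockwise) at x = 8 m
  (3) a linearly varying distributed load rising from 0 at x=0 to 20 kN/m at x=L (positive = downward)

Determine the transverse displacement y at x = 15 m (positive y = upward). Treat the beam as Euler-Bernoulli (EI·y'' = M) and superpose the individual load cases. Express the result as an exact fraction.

Load 1 — uniform load w=15 kN/m over full span:
  y_1 = -wx²(L-x)²/(24EI) = -15·15²·(20-15)²/(24·100000) = -9/256 m
Load 2 — applied couple M₀=-18 kN·m at a=8 m (b=L-a=12):
  y_2 = (R_Ax³/6 - M_Ax²/2 - M₀(x-a)²/2)/EI  [x>a] with R_A=-162/125, M_A=-54/25 = ((-162/125)·15³/6 - (-54/25)·15²/2 - (-18)·(15-8)²/2)/100000 = -9/20000 m
Load 3 — triangular load w₀=20 kN/m (0→w₀ over full span):
  y_3 = -w₀x²(L-x)²(x+2L)/(120LEI) = -20·15²·(20-15)²·(15+2·20)/(120·20·100000) = -33/1280 m
Superposition: y = Σ y_i = -4911/80000 m ≈ -0.061387 m

y(15) = -4911/80000 m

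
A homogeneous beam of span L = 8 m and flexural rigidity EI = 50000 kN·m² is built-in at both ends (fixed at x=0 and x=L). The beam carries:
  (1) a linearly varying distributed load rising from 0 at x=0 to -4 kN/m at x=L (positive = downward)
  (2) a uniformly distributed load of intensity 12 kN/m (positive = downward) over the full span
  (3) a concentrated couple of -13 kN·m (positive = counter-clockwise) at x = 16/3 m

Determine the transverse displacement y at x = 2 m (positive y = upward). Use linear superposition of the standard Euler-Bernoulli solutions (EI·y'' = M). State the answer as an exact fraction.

y(2) = -1247/1125000 m

Load 1 — triangular load w₀=-4 kN/m (0→w₀ over full span):
  y_1 = -w₀x²(L-x)²(x+2L)/(120LEI) = -(-4)·2²·(8-2)²·(2+2·8)/(120·8·50000) = 27/125000 m
Load 2 — uniform load w=12 kN/m over full span:
  y_2 = -wx²(L-x)²/(24EI) = -12·2²·(8-2)²/(24·50000) = -9/6250 m
Load 3 — applied couple M₀=-13 kN·m at a=16/3 m (b=L-a=8/3):
  y_3 = (R_Ax³/6 - M_Ax²/2)/EI  [x≤a] with R_A=-13/6, M_A=-13/3 = ((-13/6)·2³/6 - (-13/3)·2²/2)/50000 = 13/112500 m
Superposition: y = Σ y_i = -1247/1125000 m ≈ -0.001108 m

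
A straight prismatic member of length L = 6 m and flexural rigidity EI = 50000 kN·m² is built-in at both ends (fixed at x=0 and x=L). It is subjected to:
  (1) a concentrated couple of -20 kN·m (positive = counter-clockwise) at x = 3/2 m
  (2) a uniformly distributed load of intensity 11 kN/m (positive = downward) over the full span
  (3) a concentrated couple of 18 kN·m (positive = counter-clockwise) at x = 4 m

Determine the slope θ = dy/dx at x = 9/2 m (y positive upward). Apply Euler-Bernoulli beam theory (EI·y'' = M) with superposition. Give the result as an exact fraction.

Load 1 — applied couple M₀=-20 kN·m at a=3/2 m (b=L-a=9/2):
  θ_1 = (R_Ax²/2 - M_Ax - M₀(x-a))/EI  [x>a] with R_A=-15/4, M_A=15/4 = ((-15/4)·(9/2)²/2 - (15/4)·(9/2) - (-20)·((9/2)-(3/2)))/50000 = 33/320000 rad
Load 2 — uniform load w=11 kN/m over full span:
  θ_2 = -wx(L-x)(L-2x)/(12EI) = -11·(9/2)·(6-(9/2))·(6-2·(9/2))/(12·50000) = 297/800000 rad
Load 3 — applied couple M₀=18 kN·m at a=4 m (b=L-a=2):
  θ_3 = (R_Ax²/2 - M_Ax - M₀(x-a))/EI  [x>a] with R_A=4, M_A=6 = (4·(9/2)²/2 - 6·(9/2) - 18·((9/2)-4))/50000 = 9/100000 rad
Superposition: θ = Σ θ_i = 903/1600000 rad ≈ 0.000564 rad

θ(9/2) = 903/1600000 rad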